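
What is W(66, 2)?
W(66, 2) = 66 + 1 = 67

A 2-term AP is any pair of integers, so a monochromatic 2-AP exists iff some colour is used at least twice. With 66 colours, the colouring i ↦ i on {1, ..., 66} uses each colour once, avoiding any monochromatic pair, so W(66, 2) > 66. For {1, ..., 67}, pigeonhole forces two integers of the same colour, which form a monochromatic 2-AP. Hence W(66, 2) = 67.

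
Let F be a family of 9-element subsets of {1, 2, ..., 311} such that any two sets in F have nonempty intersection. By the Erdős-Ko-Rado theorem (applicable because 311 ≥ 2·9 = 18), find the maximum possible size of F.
max |F| = C(310, 8) = 1931195406445470

The Erdős-Ko-Rado theorem states: for n ≥ 2k, an intersecting family of k-subsets of an n-element set has size at most C(n − 1, k − 1), with equality for 'star' families {A ⊆ [n] : |A| = k, i ∈ A} (fix an element i). For n = 311, k = 9: C(310, 8) = 1931195406445470.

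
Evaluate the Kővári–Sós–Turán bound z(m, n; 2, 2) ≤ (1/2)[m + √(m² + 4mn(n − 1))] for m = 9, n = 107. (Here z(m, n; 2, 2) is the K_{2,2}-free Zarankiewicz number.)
z(9, 107; 2, 2) ≤ (1/2)[9 + √(9² + 4·9·107·106)] = (1/2)[9 + √408393] = 324.0282

Kővári–Sós–Turán: let r_1, ..., r_9 be the row sums and z = Σ r_i the total number of 1s. Each pair of columns can share at most one row with both entries 1 (else a 2×2 all-ones block appears), so Σ_i C(r_i, 2) ≤ C(107, 2) = 5671. By convexity Σ_i C(r_i, 2) ≥ 9·C(z/9, 2) = z(z − 9)/(2·9), giving z² − 9z − 9·107·106 ≤ 0 and hence z ≤ (1/2)[9 + √(81 + 4·102078)] = (1/2)[9 + √408393] ≈ (1/2)(9 + 639.0563) = 324.0282.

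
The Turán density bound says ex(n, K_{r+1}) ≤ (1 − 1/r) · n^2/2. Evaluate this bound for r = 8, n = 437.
Turán density bound = (7/8) · 437^2/2 = 1336783/16 ≈ 83548.9375

Turán's theorem: ex(n, K_{r+1}) is achieved by the complete r-partite Turán graph T(n, r) with parts as balanced as possible, and is at most (1 − 1/r) · n^2/2. For r = 8, n = 437: the density bound is (7/8) · 190969/2 = 1336783/16 ≈ 83548.9375. The integer-valued extremum is e(T(437, 8)) = 83548, which is strictly less than the density bound 1336783/16 since 8 ∤ 437 (the parts of T(437, 8) cannot all be equal).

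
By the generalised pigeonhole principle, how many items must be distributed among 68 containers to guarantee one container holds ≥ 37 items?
n = (37 − 1)·68 + 1 = 2449

By the generalised pigeonhole principle, to guarantee some box contains ≥ r objects we need more than (r − 1) · k objects total. Threshold: n = (r − 1) · k + 1. With r = 37 and k = 68: n = 36 · 68 + 1 = 2448 + 1 = 2449. For n = 2448 = 36 · 68, we can put exactly 36 objects in every box, avoiding 37 in any single one — so 2449 is tight.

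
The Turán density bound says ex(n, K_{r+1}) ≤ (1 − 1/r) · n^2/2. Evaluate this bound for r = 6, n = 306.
Turán density bound = (5/6) · 306^2/2 = 39015

Turán's theorem: ex(n, K_{r+1}) is achieved by the complete r-partite Turán graph T(n, r) with parts as balanced as possible, and is at most (1 − 1/r) · n^2/2. For r = 6, n = 306: the density bound is (5/6) · 93636/2 = 39015. Since 6 ∣ 306, the Turán graph T(306, 6) has parts of equal size 51, and its edge count e(T(306, 6)) = 39015 attains the density bound exactly.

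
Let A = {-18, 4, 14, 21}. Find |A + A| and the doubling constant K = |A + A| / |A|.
K = |A + A| / |A| = 10/4 = 5/2

Enumerate A + A = {a + b : a, b ∈ A}. With |A| = 4, there are |A|^2 = 16 ordered sum pairs; collecting distinct values, A + A = {-36, -14, -4, 3, 8, 18, 25, 28, 35, 42}, so |A + A| = 10. Thus K = 10/4 = 5/2. For comparison, the minimum possible |A + A| over all 4-element sets is 2·4 − 1 = 7 (so min K = 7/4), attained only by arithmetic progressions.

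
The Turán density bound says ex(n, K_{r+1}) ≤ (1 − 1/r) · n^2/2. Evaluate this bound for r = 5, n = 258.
Turán density bound = (4/5) · 258^2/2 = 133128/5 ≈ 26625.6

Turán's theorem: ex(n, K_{r+1}) is achieved by the complete r-partite Turán graph T(n, r) with parts as balanced as possible, and is at most (1 − 1/r) · n^2/2. For r = 5, n = 258: the density bound is (4/5) · 66564/2 = 133128/5 ≈ 26625.6. The integer-valued extremum is e(T(258, 5)) = 26625, which is strictly less than the density bound 133128/5 since 5 ∤ 258 (the parts of T(258, 5) cannot all be equal).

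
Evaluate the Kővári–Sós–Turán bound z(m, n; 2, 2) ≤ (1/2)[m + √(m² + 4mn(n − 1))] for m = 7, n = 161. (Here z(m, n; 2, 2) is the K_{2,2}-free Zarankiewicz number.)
z(7, 161; 2, 2) ≤ (1/2)[7 + √(7² + 4·7·161·160)] = (1/2)[7 + √721329] = 428.1554

Kővári–Sós–Turán: let r_1, ..., r_7 be the row sums and z = Σ r_i the total number of 1s. Each pair of columns can share at most one row with both entries 1 (else a 2×2 all-ones block appears), so Σ_i C(r_i, 2) ≤ C(161, 2) = 12880. By convexity Σ_i C(r_i, 2) ≥ 7·C(z/7, 2) = z(z − 7)/(2·7), giving z² − 7z − 7·161·160 ≤ 0 and hence z ≤ (1/2)[7 + √(49 + 4·180320)] = (1/2)[7 + √721329] ≈ (1/2)(7 + 849.3109) = 428.1554.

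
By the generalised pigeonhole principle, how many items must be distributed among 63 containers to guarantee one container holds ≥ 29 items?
n = (29 − 1)·63 + 1 = 1765

By the generalised pigeonhole principle, to guarantee some box contains ≥ r objects we need more than (r − 1) · k objects total. Threshold: n = (r − 1) · k + 1. With r = 29 and k = 63: n = 28 · 63 + 1 = 1764 + 1 = 1765. For n = 1764 = 28 · 63, we can put exactly 28 objects in every box, avoiding 29 in any single one — so 1765 is tight.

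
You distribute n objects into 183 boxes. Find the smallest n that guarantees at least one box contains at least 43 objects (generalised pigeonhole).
n = (43 − 1)·183 + 1 = 7687

By the generalised pigeonhole principle, to guarantee some box contains ≥ r objects we need more than (r − 1) · k objects total. Threshold: n = (r − 1) · k + 1. With r = 43 and k = 183: n = 42 · 183 + 1 = 7686 + 1 = 7687. For n = 7686 = 42 · 183, we can put exactly 42 objects in every box, avoiding 43 in any single one — so 7687 is tight.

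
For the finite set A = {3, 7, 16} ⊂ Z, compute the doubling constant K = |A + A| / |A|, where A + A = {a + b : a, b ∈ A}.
K = |A + A| / |A| = 6/3 = 2

Enumerate A + A = {a + b : a, b ∈ A}. With |A| = 3, there are |A|^2 = 9 ordered sum pairs; collecting distinct values, A + A = {6, 10, 14, 19, 23, 32}, so |A + A| = 6. Thus K = 6/3 = 2. For comparison, the minimum possible |A + A| over all 3-element sets is 2·3 − 1 = 5 (so min K = 5/3), attained only by arithmetic progressions.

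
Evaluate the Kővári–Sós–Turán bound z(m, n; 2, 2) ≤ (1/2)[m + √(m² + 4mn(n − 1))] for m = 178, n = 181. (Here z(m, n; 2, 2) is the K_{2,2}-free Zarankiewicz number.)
z(178, 181; 2, 2) ≤ (1/2)[178 + √(178² + 4·178·181·180)] = (1/2)[178 + √23228644] = 2498.8052

Kővári–Sós–Turán: let r_1, ..., r_178 be the row sums and z = Σ r_i the total number of 1s. Each pair of columns can share at most one row with both entries 1 (else a 2×2 all-ones block appears), so Σ_i C(r_i, 2) ≤ C(181, 2) = 16290. By convexity Σ_i C(r_i, 2) ≥ 178·C(z/178, 2) = z(z − 178)/(2·178), giving z² − 178z − 178·181·180 ≤ 0 and hence z ≤ (1/2)[178 + √(31684 + 4·5799240)] = (1/2)[178 + √23228644] ≈ (1/2)(178 + 4819.6104) = 2498.8052.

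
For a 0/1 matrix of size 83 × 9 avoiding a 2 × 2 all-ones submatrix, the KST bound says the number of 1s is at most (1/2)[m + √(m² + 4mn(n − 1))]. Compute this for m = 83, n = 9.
z(83, 9; 2, 2) ≤ (1/2)[83 + √(83² + 4·83·9·8)] = (1/2)[83 + √30793] = 129.2397

Kővári–Sós–Turán: let r_1, ..., r_83 be the row sums and z = Σ r_i the total number of 1s. Each pair of columns can share at most one row with both entries 1 (else a 2×2 all-ones block appears), so Σ_i C(r_i, 2) ≤ C(9, 2) = 36. By convexity Σ_i C(r_i, 2) ≥ 83·C(z/83, 2) = z(z − 83)/(2·83), giving z² − 83z − 83·9·8 ≤ 0 and hence z ≤ (1/2)[83 + √(6889 + 4·5976)] = (1/2)[83 + √30793] ≈ (1/2)(83 + 175.4793) = 129.2397.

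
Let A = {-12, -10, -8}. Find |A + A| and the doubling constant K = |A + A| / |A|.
K = |A + A| / |A| = 5/3

Enumerate A + A = {a + b : a, b ∈ A}. With |A| = 3, there are |A|^2 = 9 ordered sum pairs; collecting distinct values, A + A = {-24, -22, -20, -18, -16}, so |A + A| = 5. Thus K = 5/3. Here |A + A| = 2|A| − 1 = 5, the minimum possible — so K = 5/3 is minimal, which holds iff A is an arithmetic progression.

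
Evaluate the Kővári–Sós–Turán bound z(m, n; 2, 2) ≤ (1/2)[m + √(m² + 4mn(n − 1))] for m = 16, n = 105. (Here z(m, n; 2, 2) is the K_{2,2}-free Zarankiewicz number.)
z(16, 105; 2, 2) ≤ (1/2)[16 + √(16² + 4·16·105·104)] = (1/2)[16 + √699136] = 426.0718

Kővári–Sós–Turán: let r_1, ..., r_16 be the row sums and z = Σ r_i the total number of 1s. Each pair of columns can share at most one row with both entries 1 (else a 2×2 all-ones block appears), so Σ_i C(r_i, 2) ≤ C(105, 2) = 5460. By convexity Σ_i C(r_i, 2) ≥ 16·C(z/16, 2) = z(z − 16)/(2·16), giving z² − 16z − 16·105·104 ≤ 0 and hence z ≤ (1/2)[16 + √(256 + 4·174720)] = (1/2)[16 + √699136] ≈ (1/2)(16 + 836.1435) = 426.0718.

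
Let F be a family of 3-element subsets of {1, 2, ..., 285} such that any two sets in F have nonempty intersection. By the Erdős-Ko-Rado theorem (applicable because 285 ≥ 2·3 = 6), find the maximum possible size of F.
max |F| = C(284, 2) = 40186

Erdős-Ko-Rado (1961): when n ≥ 2k, max |F| = C(n−1, k−1). The bound is attained by the star {A : i ∈ A} for any fixed i ∈ [n]. Here C(285−1, 3−1) = C(284, 2) = 40186.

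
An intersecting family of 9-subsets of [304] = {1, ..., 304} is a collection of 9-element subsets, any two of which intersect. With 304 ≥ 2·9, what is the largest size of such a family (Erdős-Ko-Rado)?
max |F| = C(303, 8) = 1605285973998135

Erdős-Ko-Rado (1961): when n ≥ 2k, max |F| = C(n−1, k−1). The bound is attained by the star {A : i ∈ A} for any fixed i ∈ [n]. Here C(304−1, 9−1) = C(303, 8) = 1605285973998135.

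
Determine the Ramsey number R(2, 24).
R(2, 24) = 24

R(2, k) = k for all k ≥ 2: in a 2-colouring of K_k, either some edge is red (a red K_2) or all edges are blue (a blue K_k). And K_{23} coloured all-blue has no blue K_24, so R(2, 24) > 23. Hence R(2, 24) = 24.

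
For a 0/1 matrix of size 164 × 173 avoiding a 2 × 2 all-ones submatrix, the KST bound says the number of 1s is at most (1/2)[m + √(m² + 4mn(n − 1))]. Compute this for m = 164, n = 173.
z(164, 173; 2, 2) ≤ (1/2)[164 + √(164² + 4·164·173·172)] = (1/2)[164 + √19546832] = 2292.59

Kővári–Sós–Turán: let r_1, ..., r_164 be the row sums and z = Σ r_i the total number of 1s. Each pair of columns can share at most one row with both entries 1 (else a 2×2 all-ones block appears), so Σ_i C(r_i, 2) ≤ C(173, 2) = 14878. By convexity Σ_i C(r_i, 2) ≥ 164·C(z/164, 2) = z(z − 164)/(2·164), giving z² − 164z − 164·173·172 ≤ 0 and hence z ≤ (1/2)[164 + √(26896 + 4·4879984)] = (1/2)[164 + √19546832] ≈ (1/2)(164 + 4421.1799) = 2292.59.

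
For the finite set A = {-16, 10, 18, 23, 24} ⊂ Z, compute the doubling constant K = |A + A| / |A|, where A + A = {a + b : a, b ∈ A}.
K = |A + A| / |A| = 15/5 = 3

Enumerate A + A = {a + b : a, b ∈ A}. With |A| = 5, there are |A|^2 = 25 ordered sum pairs; collecting distinct values, A + A = {-32, -6, 2, 7, 8, 20, 28, 33, 34, 36, 41, 42, 46, 47, 48}, so |A + A| = 15. Thus K = 15/5 = 3. For comparison, the minimum possible |A + A| over all 5-element sets is 2·5 − 1 = 9 (so min K = 9/5), attained only by arithmetic progressions.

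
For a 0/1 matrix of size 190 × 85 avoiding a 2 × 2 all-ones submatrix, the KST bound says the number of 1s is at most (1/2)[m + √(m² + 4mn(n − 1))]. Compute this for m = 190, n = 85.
z(190, 85; 2, 2) ≤ (1/2)[190 + √(190² + 4·190·85·84)] = (1/2)[190 + √5462500] = 1263.5996

Kővári–Sós–Turán: let r_1, ..., r_190 be the row sums and z = Σ r_i the total number of 1s. Each pair of columns can share at most one row with both entries 1 (else a 2×2 all-ones block appears), so Σ_i C(r_i, 2) ≤ C(85, 2) = 3570. By convexity Σ_i C(r_i, 2) ≥ 190·C(z/190, 2) = z(z − 190)/(2·190), giving z² − 190z − 190·85·84 ≤ 0 and hence z ≤ (1/2)[190 + √(36100 + 4·1356600)] = (1/2)[190 + √5462500] ≈ (1/2)(190 + 2337.1992) = 1263.5996.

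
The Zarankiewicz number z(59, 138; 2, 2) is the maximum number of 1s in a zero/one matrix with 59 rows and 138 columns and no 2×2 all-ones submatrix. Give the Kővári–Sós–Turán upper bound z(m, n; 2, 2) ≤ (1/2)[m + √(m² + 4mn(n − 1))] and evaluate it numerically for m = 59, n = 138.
z(59, 138; 2, 2) ≤ (1/2)[59 + √(59² + 4·59·138·137)] = (1/2)[59 + √4465297] = 1086.0625

Kővári–Sós–Turán: let r_1, ..., r_59 be the row sums and z = Σ r_i the total number of 1s. Each pair of columns can share at most one row with both entries 1 (else a 2×2 all-ones block appears), so Σ_i C(r_i, 2) ≤ C(138, 2) = 9453. By convexity Σ_i C(r_i, 2) ≥ 59·C(z/59, 2) = z(z − 59)/(2·59), giving z² − 59z − 59·138·137 ≤ 0 and hence z ≤ (1/2)[59 + √(3481 + 4·1115454)] = (1/2)[59 + √4465297] ≈ (1/2)(59 + 2113.1249) = 1086.0625.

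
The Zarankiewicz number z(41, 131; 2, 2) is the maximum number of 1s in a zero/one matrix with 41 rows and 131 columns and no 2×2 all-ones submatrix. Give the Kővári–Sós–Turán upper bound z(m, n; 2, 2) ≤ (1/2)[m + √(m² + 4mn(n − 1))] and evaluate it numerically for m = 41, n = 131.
z(41, 131; 2, 2) ≤ (1/2)[41 + √(41² + 4·41·131·130)] = (1/2)[41 + √2794601] = 856.353

Kővári–Sós–Turán: let r_1, ..., r_41 be the row sums and z = Σ r_i the total number of 1s. Each pair of columns can share at most one row with both entries 1 (else a 2×2 all-ones block appears), so Σ_i C(r_i, 2) ≤ C(131, 2) = 8515. By convexity Σ_i C(r_i, 2) ≥ 41·C(z/41, 2) = z(z − 41)/(2·41), giving z² − 41z − 41·131·130 ≤ 0 and hence z ≤ (1/2)[41 + √(1681 + 4·698230)] = (1/2)[41 + √2794601] ≈ (1/2)(41 + 1671.706) = 856.353.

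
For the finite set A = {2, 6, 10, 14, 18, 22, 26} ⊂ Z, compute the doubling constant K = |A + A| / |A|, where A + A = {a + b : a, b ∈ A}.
K = |A + A| / |A| = 13/7

Enumerate A + A = {a + b : a, b ∈ A}. With |A| = 7, there are |A|^2 = 49 ordered sum pairs; collecting distinct values, A + A = {4, 8, 12, 16, 20, 24, 28, 32, 36, 40, 44, 48, 52}, so |A + A| = 13. Thus K = 13/7. Here |A + A| = 2|A| − 1 = 13, the minimum possible — so K = 13/7 is minimal, which holds iff A is an arithmetic progression.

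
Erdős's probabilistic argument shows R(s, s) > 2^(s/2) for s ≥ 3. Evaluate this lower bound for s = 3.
2^(3/2) = 2.8284; so R(3, 3) > 2.8284

Colour each edge of K_n uniformly at random with red/blue. The expected number of monochromatic K_3 is C(n, 3) · 2 · 2^(−C(3,2)). If C(n, 3) · 2^(1 − C(3,2)) < 1, then with positive probability no monochromatic K_3 exists, so R(3, 3) > n. The standard estimate C(n, 3) ≤ n^3/3! shows this inequality holds whenever n ≤ 2^(3/2) (since 3! · 2^(C(3,2) − 1) > 2^(3^2/2) ≥ n^3). Hence R(3, 3) > 2^(3/2) = 2.8284.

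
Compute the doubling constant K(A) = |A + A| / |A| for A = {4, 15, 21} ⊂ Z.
K = |A + A| / |A| = 6/3 = 2

Enumerate A + A = {a + b : a, b ∈ A}. With |A| = 3, there are |A|^2 = 9 ordered sum pairs; collecting distinct values, A + A = {8, 19, 25, 30, 36, 42}, so |A + A| = 6. Thus K = 6/3 = 2. For comparison, the minimum possible |A + A| over all 3-element sets is 2·3 − 1 = 5 (so min K = 5/3), attained only by arithmetic progressions.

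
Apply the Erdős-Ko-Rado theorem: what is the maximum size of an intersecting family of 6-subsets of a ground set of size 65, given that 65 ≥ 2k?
max |F| = C(64, 5) = 7624512

Erdős-Ko-Rado (1961): when n ≥ 2k, max |F| = C(n−1, k−1). The bound is attained by the star {A : i ∈ A} for any fixed i ∈ [n]. Here C(65−1, 6−1) = C(64, 5) = 7624512.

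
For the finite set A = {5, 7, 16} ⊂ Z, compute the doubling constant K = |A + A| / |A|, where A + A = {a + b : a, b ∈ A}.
K = |A + A| / |A| = 6/3 = 2

Enumerate A + A = {a + b : a, b ∈ A}. With |A| = 3, there are |A|^2 = 9 ordered sum pairs; collecting distinct values, A + A = {10, 12, 14, 21, 23, 32}, so |A + A| = 6. Thus K = 6/3 = 2. For comparison, the minimum possible |A + A| over all 3-element sets is 2·3 − 1 = 5 (so min K = 5/3), attained only by arithmetic progressions.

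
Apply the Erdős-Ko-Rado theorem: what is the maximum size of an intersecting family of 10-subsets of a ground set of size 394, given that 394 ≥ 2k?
max |F| = C(393, 9) = 561949481790441745

The Erdős-Ko-Rado theorem states: for n ≥ 2k, an intersecting family of k-subsets of an n-element set has size at most C(n − 1, k − 1), with equality for 'star' families {A ⊆ [n] : |A| = k, i ∈ A} (fix an element i). For n = 394, k = 10: C(393, 9) = 561949481790441745.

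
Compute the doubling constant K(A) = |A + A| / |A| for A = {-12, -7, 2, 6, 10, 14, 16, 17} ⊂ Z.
K = |A + A| / |A| = 32/8 = 4

Enumerate A + A = {a + b : a, b ∈ A}. With |A| = 8, there are |A|^2 = 64 ordered sum pairs; collecting distinct values, A + A = {-24, -19, -14, -10, -6, -5, -2, -1, 2, 3, 4, 5, 7, 8, 9, 10, 12, 16, 18, 19, 20, 22, 23, 24, 26, 27, 28, 30, 31, 32, 33, 34}, so |A + A| = 32. Thus K = 32/8 = 4. For comparison, the minimum possible |A + A| over all 8-element sets is 2·8 − 1 = 15 (so min K = 15/8), attained only by arithmetic progressions.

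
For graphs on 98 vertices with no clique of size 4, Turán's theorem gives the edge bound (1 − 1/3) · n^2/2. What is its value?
Turán density bound = (2/3) · 98^2/2 = 9604/3 ≈ 3201.3333

Turán's theorem: ex(n, K_{r+1}) is achieved by the complete r-partite Turán graph T(n, r) with parts as balanced as possible, and is at most (1 − 1/r) · n^2/2. For r = 3, n = 98: the density bound is (2/3) · 9604/2 = 9604/3 ≈ 3201.3333. The integer-valued extremum is e(T(98, 3)) = 3201, which is strictly less than the density bound 9604/3 since 3 ∤ 98 (the parts of T(98, 3) cannot all be equal).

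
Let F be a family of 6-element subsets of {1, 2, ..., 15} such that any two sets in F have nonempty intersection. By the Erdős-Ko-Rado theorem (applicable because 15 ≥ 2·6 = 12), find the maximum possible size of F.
max |F| = C(14, 5) = 2002

The Erdős-Ko-Rado theorem states: for n ≥ 2k, an intersecting family of k-subsets of an n-element set has size at most C(n − 1, k − 1), with equality for 'star' families {A ⊆ [n] : |A| = k, i ∈ A} (fix an element i). For n = 15, k = 6: C(14, 5) = 2002.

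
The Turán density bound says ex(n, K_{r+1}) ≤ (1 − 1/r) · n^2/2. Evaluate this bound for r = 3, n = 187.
Turán density bound = (2/3) · 187^2/2 = 34969/3 ≈ 11656.3333

Turán's theorem: ex(n, K_{r+1}) is achieved by the complete r-partite Turán graph T(n, r) with parts as balanced as possible, and is at most (1 − 1/r) · n^2/2. For r = 3, n = 187: the density bound is (2/3) · 34969/2 = 34969/3 ≈ 11656.3333. The integer-valued extremum is e(T(187, 3)) = 11656, which is strictly less than the density bound 34969/3 since 3 ∤ 187 (the parts of T(187, 3) cannot all be equal).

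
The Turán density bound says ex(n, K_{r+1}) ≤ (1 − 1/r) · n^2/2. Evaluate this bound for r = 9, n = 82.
Turán density bound = (8/9) · 82^2/2 = 26896/9 ≈ 2988.4444

Turán's theorem: ex(n, K_{r+1}) is achieved by the complete r-partite Turán graph T(n, r) with parts as balanced as possible, and is at most (1 − 1/r) · n^2/2. For r = 9, n = 82: the density bound is (8/9) · 6724/2 = 26896/9 ≈ 2988.4444. The integer-valued extremum is e(T(82, 9)) = 2988, which is strictly less than the density bound 26896/9 since 9 ∤ 82 (the parts of T(82, 9) cannot all be equal).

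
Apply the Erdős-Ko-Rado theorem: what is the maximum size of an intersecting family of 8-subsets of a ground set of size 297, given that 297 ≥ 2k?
max |F| = C(296, 7) = 36776634168680

Erdős-Ko-Rado (1961): when n ≥ 2k, max |F| = C(n−1, k−1). The bound is attained by the star {A : i ∈ A} for any fixed i ∈ [n]. Here C(297−1, 8−1) = C(296, 7) = 36776634168680.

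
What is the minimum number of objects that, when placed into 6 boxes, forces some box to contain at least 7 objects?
n = (7 − 1)·6 + 1 = 37

By the generalised pigeonhole principle, to guarantee some box contains ≥ r objects we need more than (r − 1) · k objects total. Threshold: n = (r − 1) · k + 1. With r = 7 and k = 6: n = 6 · 6 + 1 = 36 + 1 = 37. For n = 36 = 6 · 6, we can put exactly 6 objects in every box, avoiding 7 in any single one — so 37 is tight.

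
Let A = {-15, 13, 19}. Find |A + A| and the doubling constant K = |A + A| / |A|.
K = |A + A| / |A| = 6/3 = 2

Enumerate A + A = {a + b : a, b ∈ A}. With |A| = 3, there are |A|^2 = 9 ordered sum pairs; collecting distinct values, A + A = {-30, -2, 4, 26, 32, 38}, so |A + A| = 6. Thus K = 6/3 = 2. For comparison, the minimum possible |A + A| over all 3-element sets is 2·3 − 1 = 5 (so min K = 5/3), attained only by arithmetic progressions.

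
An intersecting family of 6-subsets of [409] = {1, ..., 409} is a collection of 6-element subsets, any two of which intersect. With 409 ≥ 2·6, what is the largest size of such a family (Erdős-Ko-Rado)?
max |F| = C(408, 5) = 91925446536

The Erdős-Ko-Rado theorem states: for n ≥ 2k, an intersecting family of k-subsets of an n-element set has size at most C(n − 1, k − 1), with equality for 'star' families {A ⊆ [n] : |A| = k, i ∈ A} (fix an element i). For n = 409, k = 6: C(408, 5) = 91925446536.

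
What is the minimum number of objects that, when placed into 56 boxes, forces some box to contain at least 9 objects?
n = (9 − 1)·56 + 1 = 449

By the generalised pigeonhole principle, to guarantee some box contains ≥ r objects we need more than (r − 1) · k objects total. Threshold: n = (r − 1) · k + 1. With r = 9 and k = 56: n = 8 · 56 + 1 = 448 + 1 = 449. For n = 448 = 8 · 56, we can put exactly 8 objects in every box, avoiding 9 in any single one — so 449 is tight.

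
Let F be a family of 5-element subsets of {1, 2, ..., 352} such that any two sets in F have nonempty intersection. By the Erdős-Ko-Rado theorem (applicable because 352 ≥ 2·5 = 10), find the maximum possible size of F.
max |F| = C(351, 4) = 621682425

The Erdős-Ko-Rado theorem states: for n ≥ 2k, an intersecting family of k-subsets of an n-element set has size at most C(n − 1, k − 1), with equality for 'star' families {A ⊆ [n] : |A| = k, i ∈ A} (fix an element i). For n = 352, k = 5: C(351, 4) = 621682425.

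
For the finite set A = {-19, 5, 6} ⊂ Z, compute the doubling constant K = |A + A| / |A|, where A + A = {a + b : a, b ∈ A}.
K = |A + A| / |A| = 6/3 = 2

Enumerate A + A = {a + b : a, b ∈ A}. With |A| = 3, there are |A|^2 = 9 ordered sum pairs; collecting distinct values, A + A = {-38, -14, -13, 10, 11, 12}, so |A + A| = 6. Thus K = 6/3 = 2. For comparison, the minimum possible |A + A| over all 3-element sets is 2·3 − 1 = 5 (so min K = 5/3), attained only by arithmetic progressions.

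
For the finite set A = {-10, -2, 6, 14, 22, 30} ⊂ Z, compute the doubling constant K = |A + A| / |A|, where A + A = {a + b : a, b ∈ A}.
K = |A + A| / |A| = 11/6

Enumerate A + A = {a + b : a, b ∈ A}. With |A| = 6, there are |A|^2 = 36 ordered sum pairs; collecting distinct values, A + A = {-20, -12, -4, 4, 12, 20, 28, 36, 44, 52, 60}, so |A + A| = 11. Thus K = 11/6. Here |A + A| = 2|A| − 1 = 11, the minimum possible — so K = 11/6 is minimal, which holds iff A is an arithmetic progression.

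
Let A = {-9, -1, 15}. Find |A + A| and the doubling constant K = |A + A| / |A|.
K = |A + A| / |A| = 6/3 = 2

Enumerate A + A = {a + b : a, b ∈ A}. With |A| = 3, there are |A|^2 = 9 ordered sum pairs; collecting distinct values, A + A = {-18, -10, -2, 6, 14, 30}, so |A + A| = 6. Thus K = 6/3 = 2. For comparison, the minimum possible |A + A| over all 3-element sets is 2·3 − 1 = 5 (so min K = 5/3), attained only by arithmetic progressions.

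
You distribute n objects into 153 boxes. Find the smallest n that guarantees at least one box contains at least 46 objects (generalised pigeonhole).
n = (46 − 1)·153 + 1 = 6886

By the generalised pigeonhole principle, to guarantee some box contains ≥ r objects we need more than (r − 1) · k objects total. Threshold: n = (r − 1) · k + 1. With r = 46 and k = 153: n = 45 · 153 + 1 = 6885 + 1 = 6886. For n = 6885 = 45 · 153, we can put exactly 45 objects in every box, avoiding 46 in any single one — so 6886 is tight.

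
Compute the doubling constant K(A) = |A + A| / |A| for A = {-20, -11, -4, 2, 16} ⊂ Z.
K = |A + A| / |A| = 15/5 = 3

Enumerate A + A = {a + b : a, b ∈ A}. With |A| = 5, there are |A|^2 = 25 ordered sum pairs; collecting distinct values, A + A = {-40, -31, -24, -22, -18, -15, -9, -8, -4, -2, 4, 5, 12, 18, 32}, so |A + A| = 15. Thus K = 15/5 = 3. For comparison, the minimum possible |A + A| over all 5-element sets is 2·5 − 1 = 9 (so min K = 9/5), attained only by arithmetic progressions.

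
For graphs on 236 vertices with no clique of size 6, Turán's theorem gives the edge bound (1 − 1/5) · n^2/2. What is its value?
Turán density bound = (4/5) · 236^2/2 = 111392/5 ≈ 22278.4

Turán's theorem: ex(n, K_{r+1}) is achieved by the complete r-partite Turán graph T(n, r) with parts as balanced as possible, and is at most (1 − 1/r) · n^2/2. For r = 5, n = 236: the density bound is (4/5) · 55696/2 = 111392/5 ≈ 22278.4. The integer-valued extremum is e(T(236, 5)) = 22278, which is strictly less than the density bound 111392/5 since 5 ∤ 236 (the parts of T(236, 5) cannot all be equal).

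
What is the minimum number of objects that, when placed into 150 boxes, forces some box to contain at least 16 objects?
n = (16 − 1)·150 + 1 = 2251

By the generalised pigeonhole principle, to guarantee some box contains ≥ r objects we need more than (r − 1) · k objects total. Threshold: n = (r − 1) · k + 1. With r = 16 and k = 150: n = 15 · 150 + 1 = 2250 + 1 = 2251. For n = 2250 = 15 · 150, we can put exactly 15 objects in every box, avoiding 16 in any single one — so 2251 is tight.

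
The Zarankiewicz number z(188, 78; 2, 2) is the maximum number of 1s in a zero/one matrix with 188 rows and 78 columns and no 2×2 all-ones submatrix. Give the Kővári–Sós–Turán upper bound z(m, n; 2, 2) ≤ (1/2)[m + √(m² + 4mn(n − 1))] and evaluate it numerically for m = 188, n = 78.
z(188, 78; 2, 2) ≤ (1/2)[188 + √(188² + 4·188·78·77)] = (1/2)[188 + √4551856] = 1160.754

Kővári–Sós–Turán: let r_1, ..., r_188 be the row sums and z = Σ r_i the total number of 1s. Each pair of columns can share at most one row with both entries 1 (else a 2×2 all-ones block appears), so Σ_i C(r_i, 2) ≤ C(78, 2) = 3003. By convexity Σ_i C(r_i, 2) ≥ 188·C(z/188, 2) = z(z − 188)/(2·188), giving z² − 188z − 188·78·77 ≤ 0 and hence z ≤ (1/2)[188 + √(35344 + 4·1129128)] = (1/2)[188 + √4551856] ≈ (1/2)(188 + 2133.5079) = 1160.754.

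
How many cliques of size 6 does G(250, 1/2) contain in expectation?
E[# K_6] = C(250, 6) · (1/2)^C(6, 2) = 319195444750 / 2^15 = 159597722375/16384 ≈ 9741071.922302

For each 6-subset S of vertices (there are C(250, 6) = 319195444750 such S), let X_S = 1 if S induces a K_6 (all C(6, 2) = 15 edges present). Then P(X_S = 1) = (1/2)^15 = 1/32768. By linearity of expectation, E[# K_6] = C(250, 6) · (1/2)^15 = 319195444750 / 32768 = 159597722375/16384 ≈ 9741071.922302.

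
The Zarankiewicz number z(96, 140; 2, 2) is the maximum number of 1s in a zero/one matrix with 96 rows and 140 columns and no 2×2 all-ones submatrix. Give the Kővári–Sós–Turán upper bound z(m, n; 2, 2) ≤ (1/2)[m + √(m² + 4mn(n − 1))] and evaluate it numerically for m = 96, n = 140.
z(96, 140; 2, 2) ≤ (1/2)[96 + √(96² + 4·96·140·139)] = (1/2)[96 + √7481856] = 1415.6491

Kővári–Sós–Turán: let r_1, ..., r_96 be the row sums and z = Σ r_i the total number of 1s. Each pair of columns can share at most one row with both entries 1 (else a 2×2 all-ones block appears), so Σ_i C(r_i, 2) ≤ C(140, 2) = 9730. By convexity Σ_i C(r_i, 2) ≥ 96·C(z/96, 2) = z(z − 96)/(2·96), giving z² − 96z − 96·140·139 ≤ 0 and hence z ≤ (1/2)[96 + √(9216 + 4·1868160)] = (1/2)[96 + √7481856] ≈ (1/2)(96 + 2735.2982) = 1415.6491.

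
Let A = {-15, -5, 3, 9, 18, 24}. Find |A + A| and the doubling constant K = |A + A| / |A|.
K = |A + A| / |A| = 20/6 = 10/3

Enumerate A + A = {a + b : a, b ∈ A}. With |A| = 6, there are |A|^2 = 36 ordered sum pairs; collecting distinct values, A + A = {-30, -20, -12, -10, -6, -2, 3, 4, 6, 9, 12, 13, 18, 19, 21, 27, 33, 36, 42, 48}, so |A + A| = 20. Thus K = 20/6 = 10/3. For comparison, the minimum possible |A + A| over all 6-element sets is 2·6 − 1 = 11 (so min K = 11/6), attained only by arithmetic progressions.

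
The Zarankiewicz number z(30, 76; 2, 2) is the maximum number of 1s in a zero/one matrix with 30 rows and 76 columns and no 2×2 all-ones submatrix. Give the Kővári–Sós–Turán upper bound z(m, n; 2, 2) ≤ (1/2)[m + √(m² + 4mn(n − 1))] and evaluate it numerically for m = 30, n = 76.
z(30, 76; 2, 2) ≤ (1/2)[30 + √(30² + 4·30·76·75)] = (1/2)[30 + √684900] = 428.7934

Kővári–Sós–Turán: let r_1, ..., r_30 be the row sums and z = Σ r_i the total number of 1s. Each pair of columns can share at most one row with both entries 1 (else a 2×2 all-ones block appears), so Σ_i C(r_i, 2) ≤ C(76, 2) = 2850. By convexity Σ_i C(r_i, 2) ≥ 30·C(z/30, 2) = z(z − 30)/(2·30), giving z² − 30z − 30·76·75 ≤ 0 and hence z ≤ (1/2)[30 + √(900 + 4·171000)] = (1/2)[30 + √684900] ≈ (1/2)(30 + 827.5869) = 428.7934.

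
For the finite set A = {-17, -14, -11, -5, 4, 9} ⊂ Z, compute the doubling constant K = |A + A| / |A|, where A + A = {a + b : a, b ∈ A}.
K = |A + A| / |A| = 18/6 = 3

Enumerate A + A = {a + b : a, b ∈ A}. With |A| = 6, there are |A|^2 = 36 ordered sum pairs; collecting distinct values, A + A = {-34, -31, -28, -25, -22, -19, -16, -13, -10, -8, -7, -5, -2, -1, 4, 8, 13, 18}, so |A + A| = 18. Thus K = 18/6 = 3. For comparison, the minimum possible |A + A| over all 6-element sets is 2·6 − 1 = 11 (so min K = 11/6), attained only by arithmetic progressions.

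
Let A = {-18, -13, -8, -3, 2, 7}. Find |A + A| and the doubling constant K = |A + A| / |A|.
K = |A + A| / |A| = 11/6

Enumerate A + A = {a + b : a, b ∈ A}. With |A| = 6, there are |A|^2 = 36 ordered sum pairs; collecting distinct values, A + A = {-36, -31, -26, -21, -16, -11, -6, -1, 4, 9, 14}, so |A + A| = 11. Thus K = 11/6. Here |A + A| = 2|A| − 1 = 11, the minimum possible — so K = 11/6 is minimal, which holds iff A is an arithmetic progression.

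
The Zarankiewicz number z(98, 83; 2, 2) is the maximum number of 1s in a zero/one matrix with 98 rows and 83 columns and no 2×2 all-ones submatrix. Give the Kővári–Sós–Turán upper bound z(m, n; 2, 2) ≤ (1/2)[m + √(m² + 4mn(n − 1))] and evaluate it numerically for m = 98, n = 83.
z(98, 83; 2, 2) ≤ (1/2)[98 + √(98² + 4·98·83·82)] = (1/2)[98 + √2677556] = 867.162

Kővári–Sós–Turán: let r_1, ..., r_98 be the row sums and z = Σ r_i the total number of 1s. Each pair of columns can share at most one row with both entries 1 (else a 2×2 all-ones block appears), so Σ_i C(r_i, 2) ≤ C(83, 2) = 3403. By convexity Σ_i C(r_i, 2) ≥ 98·C(z/98, 2) = z(z − 98)/(2·98), giving z² − 98z − 98·83·82 ≤ 0 and hence z ≤ (1/2)[98 + √(9604 + 4·666988)] = (1/2)[98 + √2677556] ≈ (1/2)(98 + 1636.3239) = 867.162.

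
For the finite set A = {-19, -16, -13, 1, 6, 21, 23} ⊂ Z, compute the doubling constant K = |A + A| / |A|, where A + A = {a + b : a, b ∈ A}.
K = |A + A| / |A| = 25/7

Enumerate A + A = {a + b : a, b ∈ A}. With |A| = 7, there are |A|^2 = 49 ordered sum pairs; collecting distinct values, A + A = {-38, -35, -32, -29, -26, -18, -15, -13, -12, -10, -7, 2, 4, 5, 7, 8, 10, 12, 22, 24, 27, 29, 42, 44, 46}, so |A + A| = 25. Thus K = 25/7. For comparison, the minimum possible |A + A| over all 7-element sets is 2·7 − 1 = 13 (so min K = 13/7), attained only by arithmetic progressions.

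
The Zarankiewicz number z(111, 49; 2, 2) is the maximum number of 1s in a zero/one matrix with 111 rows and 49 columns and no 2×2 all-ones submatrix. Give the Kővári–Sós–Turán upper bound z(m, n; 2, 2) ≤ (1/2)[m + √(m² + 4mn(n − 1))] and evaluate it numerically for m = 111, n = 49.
z(111, 49; 2, 2) ≤ (1/2)[111 + √(111² + 4·111·49·48)] = (1/2)[111 + √1056609] = 569.4574

Kővári–Sós–Turán: let r_1, ..., r_111 be the row sums and z = Σ r_i the total number of 1s. Each pair of columns can share at most one row with both entries 1 (else a 2×2 all-ones block appears), so Σ_i C(r_i, 2) ≤ C(49, 2) = 1176. By convexity Σ_i C(r_i, 2) ≥ 111·C(z/111, 2) = z(z − 111)/(2·111), giving z² − 111z − 111·49·48 ≤ 0 and hence z ≤ (1/2)[111 + √(12321 + 4·261072)] = (1/2)[111 + √1056609] ≈ (1/2)(111 + 1027.9149) = 569.4574.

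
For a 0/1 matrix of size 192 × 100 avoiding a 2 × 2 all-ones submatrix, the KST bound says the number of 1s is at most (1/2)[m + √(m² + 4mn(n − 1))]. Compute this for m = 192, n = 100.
z(192, 100; 2, 2) ≤ (1/2)[192 + √(192² + 4·192·100·99)] = (1/2)[192 + √7640064] = 1478.0333

Kővári–Sós–Turán: let r_1, ..., r_192 be the row sums and z = Σ r_i the total number of 1s. Each pair of columns can share at most one row with both entries 1 (else a 2×2 all-ones block appears), so Σ_i C(r_i, 2) ≤ C(100, 2) = 4950. By convexity Σ_i C(r_i, 2) ≥ 192·C(z/192, 2) = z(z − 192)/(2·192), giving z² − 192z − 192·100·99 ≤ 0 and hence z ≤ (1/2)[192 + √(36864 + 4·1900800)] = (1/2)[192 + √7640064] ≈ (1/2)(192 + 2764.0666) = 1478.0333.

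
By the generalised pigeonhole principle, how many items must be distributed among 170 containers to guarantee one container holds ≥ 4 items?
n = (4 − 1)·170 + 1 = 511

By the generalised pigeonhole principle, to guarantee some box contains ≥ r objects we need more than (r − 1) · k objects total. Threshold: n = (r − 1) · k + 1. With r = 4 and k = 170: n = 3 · 170 + 1 = 510 + 1 = 511. For n = 510 = 3 · 170, we can put exactly 3 objects in every box, avoiding 4 in any single one — so 511 is tight.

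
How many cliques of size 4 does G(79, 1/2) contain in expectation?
E[# K_4] = C(79, 4) · (1/2)^C(4, 2) = 1502501 / 2^6 = 23476.578125

For each 4-subset S of vertices (there are C(79, 4) = 1502501 such S), let X_S = 1 if S induces a K_4 (all C(4, 2) = 6 edges present). Then P(X_S = 1) = (1/2)^6 = 1/64. By linearity of expectation, E[# K_4] = C(79, 4) · (1/2)^6 = 1502501 / 64 = 23476.578125.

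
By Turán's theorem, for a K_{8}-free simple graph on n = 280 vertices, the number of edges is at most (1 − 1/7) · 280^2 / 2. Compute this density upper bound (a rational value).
Turán density bound = (6/7) · 280^2/2 = 33600

Turán's theorem: ex(n, K_{r+1}) is achieved by the complete r-partite Turán graph T(n, r) with parts as balanced as possible, and is at most (1 − 1/r) · n^2/2. For r = 7, n = 280: the density bound is (6/7) · 78400/2 = 33600. Since 7 ∣ 280, the Turán graph T(280, 7) has parts of equal size 40, and its edge count e(T(280, 7)) = 33600 attains the density bound exactly.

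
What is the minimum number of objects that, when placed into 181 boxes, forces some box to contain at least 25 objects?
n = (25 − 1)·181 + 1 = 4345

By the generalised pigeonhole principle, to guarantee some box contains ≥ r objects we need more than (r − 1) · k objects total. Threshold: n = (r − 1) · k + 1. With r = 25 and k = 181: n = 24 · 181 + 1 = 4344 + 1 = 4345. For n = 4344 = 24 · 181, we can put exactly 24 objects in every box, avoiding 25 in any single one — so 4345 is tight.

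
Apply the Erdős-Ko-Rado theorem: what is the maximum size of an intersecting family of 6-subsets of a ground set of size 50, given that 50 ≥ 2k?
max |F| = C(49, 5) = 1906884

Erdős-Ko-Rado (1961): when n ≥ 2k, max |F| = C(n−1, k−1). The bound is attained by the star {A : i ∈ A} for any fixed i ∈ [n]. Here C(50−1, 6−1) = C(49, 5) = 1906884.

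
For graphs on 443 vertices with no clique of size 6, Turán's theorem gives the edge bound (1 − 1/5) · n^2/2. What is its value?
Turán density bound = (4/5) · 443^2/2 = 392498/5 ≈ 78499.6

Turán's theorem: ex(n, K_{r+1}) is achieved by the complete r-partite Turán graph T(n, r) with parts as balanced as possible, and is at most (1 − 1/r) · n^2/2. For r = 5, n = 443: the density bound is (4/5) · 196249/2 = 392498/5 ≈ 78499.6. The integer-valued extremum is e(T(443, 5)) = 78499, which is strictly less than the density bound 392498/5 since 5 ∤ 443 (the parts of T(443, 5) cannot all be equal).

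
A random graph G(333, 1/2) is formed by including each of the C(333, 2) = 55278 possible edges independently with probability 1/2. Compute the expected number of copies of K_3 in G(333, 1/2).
E[# K_3] = C(333, 3) · (1/2)^C(3, 2) = 6099006 / 2^3 = 3049503/4 = 762375.75

For each 3-subset S of vertices (there are C(333, 3) = 6099006 such S), let X_S = 1 if S induces a K_3 (all C(3, 2) = 3 edges present). Then P(X_S = 1) = (1/2)^3 = 1/8. By linearity of expectation, E[# K_3] = C(333, 3) · (1/2)^3 = 6099006 / 8 = 3049503/4 = 762375.75.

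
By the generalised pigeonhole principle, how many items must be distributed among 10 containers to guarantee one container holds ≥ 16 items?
n = (16 − 1)·10 + 1 = 151

By the generalised pigeonhole principle, to guarantee some box contains ≥ r objects we need more than (r − 1) · k objects total. Threshold: n = (r − 1) · k + 1. With r = 16 and k = 10: n = 15 · 10 + 1 = 150 + 1 = 151. For n = 150 = 15 · 10, we can put exactly 15 objects in every box, avoiding 16 in any single one — so 151 is tight.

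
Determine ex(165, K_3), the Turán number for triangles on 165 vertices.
ex(165, K_3) = ⌊165^2/4⌋ = 6806

Mantel (1907): a triangle-free graph on n vertices has at most ⌊n^2/4⌋ edges, with equality for the complete bipartite graph K_{⌊n/2⌋, ⌈n/2⌉}. For n = 165: ⌊165^2/4⌋ = ⌊27225/4⌋ = 6806. The extremal graph is K_{82, 83}, which has 82·83 = 6806 edges.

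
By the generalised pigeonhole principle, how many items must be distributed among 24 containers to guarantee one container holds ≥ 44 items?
n = (44 − 1)·24 + 1 = 1033

By the generalised pigeonhole principle, to guarantee some box contains ≥ r objects we need more than (r − 1) · k objects total. Threshold: n = (r − 1) · k + 1. With r = 44 and k = 24: n = 43 · 24 + 1 = 1032 + 1 = 1033. For n = 1032 = 43 · 24, we can put exactly 43 objects in every box, avoiding 44 in any single one — so 1033 is tight.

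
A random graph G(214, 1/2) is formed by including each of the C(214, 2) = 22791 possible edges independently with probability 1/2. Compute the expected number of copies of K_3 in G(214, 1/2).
E[# K_3] = C(214, 3) · (1/2)^C(3, 2) = 1610564 / 2^3 = 402641/2 = 201320.5

For each 3-subset S of vertices (there are C(214, 3) = 1610564 such S), let X_S = 1 if S induces a K_3 (all C(3, 2) = 3 edges present). Then P(X_S = 1) = (1/2)^3 = 1/8. By linearity of expectation, E[# K_3] = C(214, 3) · (1/2)^3 = 1610564 / 8 = 402641/2 = 201320.5.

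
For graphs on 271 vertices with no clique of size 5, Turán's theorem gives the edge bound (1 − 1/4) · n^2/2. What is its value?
Turán density bound = (3/4) · 271^2/2 = 220323/8 ≈ 27540.375

Turán's theorem: ex(n, K_{r+1}) is achieved by the complete r-partite Turán graph T(n, r) with parts as balanced as possible, and is at most (1 − 1/r) · n^2/2. For r = 4, n = 271: the density bound is (3/4) · 73441/2 = 220323/8 ≈ 27540.375. The integer-valued extremum is e(T(271, 4)) = 27540, which is strictly less than the density bound 220323/8 since 4 ∤ 271 (the parts of T(271, 4) cannot all be equal).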